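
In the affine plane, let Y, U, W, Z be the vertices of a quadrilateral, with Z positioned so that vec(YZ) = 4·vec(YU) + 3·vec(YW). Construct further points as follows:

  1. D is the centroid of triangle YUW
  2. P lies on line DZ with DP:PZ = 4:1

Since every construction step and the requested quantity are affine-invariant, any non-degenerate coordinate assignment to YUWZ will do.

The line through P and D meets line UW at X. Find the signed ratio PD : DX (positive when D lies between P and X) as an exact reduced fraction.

PD:DX = -76/5

Set Y = (0, 0), U = (1, 0), W = (0, 1), Z = (4, 3); any affine frame gives the same invariant.
1. D is the centroid of triangle YUW ⇒ D = (1/3, 1/3)
2. P lies on line DZ with DP:PZ = 4:1 ⇒ P = (49/15, 37/15)
line PD meets UW at X = (10/19, 9/19)
D = P + t·(X−P) with t = 76/71, so PD:DX = 76/71:-5/71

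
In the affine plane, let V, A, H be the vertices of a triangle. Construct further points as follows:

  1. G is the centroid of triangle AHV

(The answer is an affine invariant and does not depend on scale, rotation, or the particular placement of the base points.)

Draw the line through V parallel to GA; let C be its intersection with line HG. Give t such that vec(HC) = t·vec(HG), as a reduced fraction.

Assign V = (0, 0), A = (1, 0), H = (0, 1) — the answer is frame-independent, so this choice is without loss of generality.
1. G is the centroid of triangle AHV ⇒ G = (1/3, 1/3)
through V parallel to GA: direction (2/3, -1/3); meets HG at C = (2/3, -1/3)
C = H + t·(G−H) with t = 2

t = 2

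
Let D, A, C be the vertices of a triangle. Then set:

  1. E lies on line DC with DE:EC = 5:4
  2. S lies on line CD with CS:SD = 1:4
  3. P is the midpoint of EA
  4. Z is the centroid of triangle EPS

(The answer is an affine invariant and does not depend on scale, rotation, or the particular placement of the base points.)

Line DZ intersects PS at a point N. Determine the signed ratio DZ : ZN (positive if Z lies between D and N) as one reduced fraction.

Assign D = (0, 0), A = (1, 0), C = (0, 1) — the answer is frame-independent, so this choice is without loss of generality.
1. E lies on line DC with DE:EC = 5:4 ⇒ E = (0, 5/9)
2. S lies on line CD with CS:SD = 1:4 ⇒ S = (0, 4/5)
3. P is the midpoint of EA ⇒ P = (1/2, 5/18)
4. Z is the centroid of triangle EPS ⇒ Z = (1/6, 49/90)
line DZ meets PS at N = (18/97, 294/485)
Z = D + t·(N−D) with t = 97/108, so DZ:ZN = 97/108:11/108

DZ:ZN = 97/11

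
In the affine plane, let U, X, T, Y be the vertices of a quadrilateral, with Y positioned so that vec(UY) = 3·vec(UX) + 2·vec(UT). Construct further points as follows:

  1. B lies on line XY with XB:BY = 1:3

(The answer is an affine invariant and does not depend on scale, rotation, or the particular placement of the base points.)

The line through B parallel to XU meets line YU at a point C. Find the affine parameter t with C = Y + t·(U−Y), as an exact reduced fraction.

t = 3/4

Choose coordinates U = (0, 0), X = (1, 0), T = (0, 1), Y = (3, 2).
1. B lies on line XY with XB:BY = 1:3 ⇒ B = (3/2, 1/2)
through B parallel to XU: direction (-1, 0); meets YU at C = (3/4, 1/2)
C = Y + t·(U−Y) with t = 3/4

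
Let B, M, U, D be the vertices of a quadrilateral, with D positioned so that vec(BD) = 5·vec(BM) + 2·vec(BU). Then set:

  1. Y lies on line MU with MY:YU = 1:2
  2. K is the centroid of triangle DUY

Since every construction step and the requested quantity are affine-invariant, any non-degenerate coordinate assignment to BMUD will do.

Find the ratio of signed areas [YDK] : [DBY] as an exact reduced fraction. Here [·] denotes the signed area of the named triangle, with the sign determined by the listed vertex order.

Set B = (0, 0), M = (1, 0), U = (0, 1), D = (5, 2); any affine frame gives the same invariant.
1. Y lies on line MU with MY:YU = 1:2 ⇒ Y = (2/3, 1/3)
2. K is the centroid of triangle DUY ⇒ K = (17/9, 10/9)
2·[YDK] = 4/3, 2·[DBY] = -1/3
[YDK]:[DBY] = 4/3:-1/3 = -4

[YDK]:[DBY] = -4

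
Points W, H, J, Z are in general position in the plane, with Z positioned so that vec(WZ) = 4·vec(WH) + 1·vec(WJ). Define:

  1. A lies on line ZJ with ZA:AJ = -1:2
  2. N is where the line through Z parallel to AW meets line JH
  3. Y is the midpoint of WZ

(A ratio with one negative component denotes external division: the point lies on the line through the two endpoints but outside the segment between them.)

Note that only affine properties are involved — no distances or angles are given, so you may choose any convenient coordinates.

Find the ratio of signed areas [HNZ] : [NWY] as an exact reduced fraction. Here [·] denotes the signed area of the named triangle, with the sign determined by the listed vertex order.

[HNZ]:[NWY] = -5/2

Assign W = (0, 0), H = (1, 0), J = (0, 1), Z = (4, 1) — the answer is frame-independent, so this choice is without loss of generality.
1. A lies on line ZJ with ZA:AJ = -1:2 ⇒ A = (8, 1)
2. N is where the line through Z parallel to AW meets line JH ⇒ N = (4/9, 5/9)
3. Y is the midpoint of WZ ⇒ Y = (2, 1/2)
2·[HNZ] = -20/9, 2·[NWY] = 8/9
[HNZ]:[NWY] = -20/9:8/9 = -5/2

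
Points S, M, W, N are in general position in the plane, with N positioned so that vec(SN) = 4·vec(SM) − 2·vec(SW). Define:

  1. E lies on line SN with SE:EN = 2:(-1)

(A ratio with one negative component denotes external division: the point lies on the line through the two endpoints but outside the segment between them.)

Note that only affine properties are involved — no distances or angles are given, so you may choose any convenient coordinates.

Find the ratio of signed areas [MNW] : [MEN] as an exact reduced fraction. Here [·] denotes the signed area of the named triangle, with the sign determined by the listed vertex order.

Assign S = (0, 0), M = (1, 0), W = (0, 1), N = (4, -2) — the answer is frame-independent, so this choice is without loss of generality.
1. E lies on line SN with SE:EN = 2:(-1) ⇒ E = (8, -4)
2·[MNW] = 1, 2·[MEN] = -2
[MNW]:[MEN] = 1:-2 = -1/2

[MNW]:[MEN] = -1/2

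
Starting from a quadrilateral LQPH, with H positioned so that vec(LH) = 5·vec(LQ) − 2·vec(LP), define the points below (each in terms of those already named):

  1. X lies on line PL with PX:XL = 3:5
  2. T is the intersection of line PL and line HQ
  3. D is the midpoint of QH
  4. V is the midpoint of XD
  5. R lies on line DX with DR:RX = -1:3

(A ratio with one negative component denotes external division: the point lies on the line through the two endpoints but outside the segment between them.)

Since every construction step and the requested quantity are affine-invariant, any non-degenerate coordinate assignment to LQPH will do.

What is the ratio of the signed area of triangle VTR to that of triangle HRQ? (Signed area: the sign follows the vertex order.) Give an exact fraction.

Work in coordinates with L = (0, 0), Q = (1, 0), P = (0, 1), H = (5, -2).
1. X lies on line PL with PX:XL = 3:5 ⇒ X = (0, 5/8)
2. T is the intersection of line PL and line HQ ⇒ T = (0, 1/2)
3. D is the midpoint of QH ⇒ D = (3, -1)
4. V is the midpoint of XD ⇒ V = (3/2, -3/16)
5. R lies on line DX with DR:RX = -1:3 ⇒ R = (9/2, -29/16)
2·[VTR] = 3/8, 2·[HRQ] = -1/4
[VTR]:[HRQ] = 3/8:-1/4 = -3/2

[VTR]:[HRQ] = -3/2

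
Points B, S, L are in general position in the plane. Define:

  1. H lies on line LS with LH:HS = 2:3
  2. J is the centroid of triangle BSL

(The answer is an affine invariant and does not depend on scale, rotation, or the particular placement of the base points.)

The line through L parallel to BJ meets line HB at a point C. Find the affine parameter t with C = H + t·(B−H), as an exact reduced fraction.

t = -4

Assign B = (0, 0), S = (1, 0), L = (0, 1) — the answer is frame-independent, so this choice is without loss of generality.
1. H lies on line LS with LH:HS = 2:3 ⇒ H = (2/5, 3/5)
2. J is the centroid of triangle BSL ⇒ J = (1/3, 1/3)
through L parallel to BJ: direction (1/3, 1/3); meets HB at C = (2, 3)
C = H + t·(B−H) with t = -4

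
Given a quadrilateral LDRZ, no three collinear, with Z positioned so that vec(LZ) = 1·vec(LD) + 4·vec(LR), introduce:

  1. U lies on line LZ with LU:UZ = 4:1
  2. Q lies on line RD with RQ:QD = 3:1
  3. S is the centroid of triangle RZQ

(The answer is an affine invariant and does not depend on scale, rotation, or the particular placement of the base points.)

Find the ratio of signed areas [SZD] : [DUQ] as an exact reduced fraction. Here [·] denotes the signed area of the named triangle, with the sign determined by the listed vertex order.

Work in coordinates with L = (0, 0), D = (1, 0), R = (0, 1), Z = (1, 4).
1. U lies on line LZ with LU:UZ = 4:1 ⇒ U = (4/5, 16/5)
2. Q lies on line RD with RQ:QD = 3:1 ⇒ Q = (3/4, 1/4)
3. S is the centroid of triangle RZQ ⇒ S = (7/12, 7/4)
2·[SZD] = -5/3, 2·[DUQ] = 3/4
[SZD]:[DUQ] = -5/3:3/4 = -20/9

[SZD]:[DUQ] = -20/9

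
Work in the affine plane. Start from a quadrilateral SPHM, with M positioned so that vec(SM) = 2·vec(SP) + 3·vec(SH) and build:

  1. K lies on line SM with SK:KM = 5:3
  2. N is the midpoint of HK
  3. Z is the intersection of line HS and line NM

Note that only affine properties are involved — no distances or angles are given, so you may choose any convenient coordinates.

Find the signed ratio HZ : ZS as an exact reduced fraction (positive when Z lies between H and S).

HZ:ZS = 3/8

Choose coordinates S = (0, 0), P = (1, 0), H = (0, 1), M = (2, 3).
1. K lies on line SM with SK:KM = 5:3 ⇒ K = (5/4, 15/8)
2. N is the midpoint of HK ⇒ N = (5/8, 23/16)
3. Z is the intersection of line HS and line NM ⇒ Z = (0, 8/11)
Z = H + t·(S−H) with t = 3/11, so HZ:ZS = t:(1−t) = 3/11:8/11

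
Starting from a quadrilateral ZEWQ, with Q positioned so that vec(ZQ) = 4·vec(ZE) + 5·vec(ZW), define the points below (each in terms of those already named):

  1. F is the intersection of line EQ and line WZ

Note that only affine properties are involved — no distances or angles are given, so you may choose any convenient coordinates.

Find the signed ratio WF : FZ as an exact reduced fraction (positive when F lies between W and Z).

Set Z = (0, 0), E = (1, 0), W = (0, 1), Q = (4, 5); any affine frame gives the same invariant.
1. F is the intersection of line EQ and line WZ ⇒ F = (0, -5/3)
F = W + t·(Z−W) with t = 8/3, so WF:FZ = t:(1−t) = 8/3:-5/3

WF:FZ = -8/5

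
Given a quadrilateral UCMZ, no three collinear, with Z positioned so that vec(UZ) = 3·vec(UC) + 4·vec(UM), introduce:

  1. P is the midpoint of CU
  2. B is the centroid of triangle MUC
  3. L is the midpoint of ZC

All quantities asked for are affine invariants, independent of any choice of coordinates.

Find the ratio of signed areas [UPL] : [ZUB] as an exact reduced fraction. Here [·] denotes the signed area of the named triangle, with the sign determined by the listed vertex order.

[UPL]:[ZUB] = 3

Set U = (0, 0), C = (1, 0), M = (0, 1), Z = (3, 4); any affine frame gives the same invariant.
1. P is the midpoint of CU ⇒ P = (1/2, 0)
2. B is the centroid of triangle MUC ⇒ B = (1/3, 1/3)
3. L is the midpoint of ZC ⇒ L = (2, 2)
2·[UPL] = 1, 2·[ZUB] = 1/3
[UPL]:[ZUB] = 1:1/3 = 3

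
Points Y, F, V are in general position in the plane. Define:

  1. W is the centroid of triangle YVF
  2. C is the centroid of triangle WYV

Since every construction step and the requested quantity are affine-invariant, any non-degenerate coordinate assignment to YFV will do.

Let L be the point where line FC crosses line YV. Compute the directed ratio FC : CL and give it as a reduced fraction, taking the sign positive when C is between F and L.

Choose coordinates Y = (0, 0), F = (1, 0), V = (0, 1).
1. W is the centroid of triangle YVF ⇒ W = (1/3, 1/3)
2. C is the centroid of triangle WYV ⇒ C = (1/9, 4/9)
line FC meets YV at L = (0, 1/2)
C = F + t·(L−F) with t = 8/9, so FC:CL = 8/9:1/9

FC:CL = 8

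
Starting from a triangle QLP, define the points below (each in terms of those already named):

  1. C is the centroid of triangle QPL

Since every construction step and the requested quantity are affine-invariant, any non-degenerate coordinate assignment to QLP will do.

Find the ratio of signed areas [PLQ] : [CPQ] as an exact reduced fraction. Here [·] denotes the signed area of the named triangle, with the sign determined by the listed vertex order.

Set Q = (0, 0), L = (1, 0), P = (0, 1); any affine frame gives the same invariant.
1. C is the centroid of triangle QPL ⇒ C = (1/3, 1/3)
2·[PLQ] = -1, 2·[CPQ] = 1/3
[PLQ]:[CPQ] = -1:1/3 = -3

[PLQ]:[CPQ] = -3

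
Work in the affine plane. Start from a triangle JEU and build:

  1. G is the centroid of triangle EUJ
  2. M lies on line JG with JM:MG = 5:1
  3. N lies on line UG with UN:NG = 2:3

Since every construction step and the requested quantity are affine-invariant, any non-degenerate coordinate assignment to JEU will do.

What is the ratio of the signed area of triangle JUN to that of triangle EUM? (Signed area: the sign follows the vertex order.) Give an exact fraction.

Assign J = (0, 0), E = (1, 0), U = (0, 1) — the answer is frame-independent, so this choice is without loss of generality.
1. G is the centroid of triangle EUJ ⇒ G = (1/3, 1/3)
2. M lies on line JG with JM:MG = 5:1 ⇒ M = (5/18, 5/18)
3. N lies on line UG with UN:NG = 2:3 ⇒ N = (2/15, 11/15)
2·[JUN] = -2/15, 2·[EUM] = 4/9
[JUN]:[EUM] = -2/15:4/9 = -3/10

[JUN]:[EUM] = -3/10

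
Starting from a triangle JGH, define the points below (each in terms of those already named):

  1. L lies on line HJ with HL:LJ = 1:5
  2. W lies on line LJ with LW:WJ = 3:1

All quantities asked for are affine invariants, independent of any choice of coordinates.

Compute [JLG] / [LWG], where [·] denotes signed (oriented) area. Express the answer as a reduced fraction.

Assign J = (0, 0), G = (1, 0), H = (0, 1) — the answer is frame-independent, so this choice is without loss of generality.
1. L lies on line HJ with HL:LJ = 1:5 ⇒ L = (0, 5/6)
2. W lies on line LJ with LW:WJ = 3:1 ⇒ W = (0, 5/24)
2·[JLG] = -5/6, 2·[LWG] = 5/8
[JLG]:[LWG] = -5/6:5/8 = -4/3

[JLG]:[LWG] = -4/3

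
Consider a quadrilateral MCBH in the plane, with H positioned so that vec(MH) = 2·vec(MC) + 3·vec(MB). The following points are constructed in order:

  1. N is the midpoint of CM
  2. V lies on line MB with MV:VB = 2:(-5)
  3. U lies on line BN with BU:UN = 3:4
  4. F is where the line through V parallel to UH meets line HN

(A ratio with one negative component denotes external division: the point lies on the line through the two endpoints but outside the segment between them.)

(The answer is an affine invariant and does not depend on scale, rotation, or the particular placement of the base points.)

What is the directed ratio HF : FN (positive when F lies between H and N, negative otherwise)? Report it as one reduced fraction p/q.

HF:FN = 71

Assign M = (0, 0), C = (1, 0), B = (0, 1), H = (2, 3) — the answer is frame-independent, so this choice is without loss of generality.
1. N is the midpoint of CM ⇒ N = (1/2, 0)
2. V lies on line MB with MV:VB = 2:(-5) ⇒ V = (0, -2/3)
3. U lies on line BN with BU:UN = 3:4 ⇒ U = (3/14, 4/7)
4. F is where the line through V parallel to UH meets line HN ⇒ F = (25/48, 1/24)
F = H + t·(N−H) with t = 71/72, so HF:FN = t:(1−t) = 71/72:1/72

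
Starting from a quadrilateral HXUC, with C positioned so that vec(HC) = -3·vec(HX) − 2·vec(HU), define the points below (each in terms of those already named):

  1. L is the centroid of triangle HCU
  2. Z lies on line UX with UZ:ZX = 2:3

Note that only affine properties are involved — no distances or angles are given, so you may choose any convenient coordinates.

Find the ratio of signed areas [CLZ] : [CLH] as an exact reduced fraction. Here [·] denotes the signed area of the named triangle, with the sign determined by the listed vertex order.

Choose coordinates H = (0, 0), X = (1, 0), U = (0, 1), C = (-3, -2).
1. L is the centroid of triangle HCU ⇒ L = (-1, -1/3)
2. Z lies on line UX with UZ:ZX = 2:3 ⇒ Z = (2/5, 3/5)
2·[CLZ] = -7/15, 2·[CLH] = -1
[CLZ]:[CLH] = -7/15:-1 = 7/15

[CLZ]:[CLH] = 7/15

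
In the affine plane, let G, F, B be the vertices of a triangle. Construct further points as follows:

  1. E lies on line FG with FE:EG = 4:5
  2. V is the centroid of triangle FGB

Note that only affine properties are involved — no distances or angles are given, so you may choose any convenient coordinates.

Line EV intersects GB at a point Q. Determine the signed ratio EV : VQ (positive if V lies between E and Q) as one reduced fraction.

EV:VQ = 2/3

Set G = (0, 0), F = (1, 0), B = (0, 1); any affine frame gives the same invariant.
1. E lies on line FG with FE:EG = 4:5 ⇒ E = (5/9, 0)
2. V is the centroid of triangle FGB ⇒ V = (1/3, 1/3)
line EV meets GB at Q = (0, 5/6)
V = E + t·(Q−E) with t = 2/5, so EV:VQ = 2/5:3/5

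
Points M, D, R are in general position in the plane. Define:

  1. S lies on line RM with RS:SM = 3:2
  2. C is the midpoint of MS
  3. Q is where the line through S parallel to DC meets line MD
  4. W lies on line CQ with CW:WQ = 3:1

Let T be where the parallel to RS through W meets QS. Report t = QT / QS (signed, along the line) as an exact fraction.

Set M = (0, 0), D = (1, 0), R = (0, 1); any affine frame gives the same invariant.
1. S lies on line RM with RS:SM = 3:2 ⇒ S = (0, 2/5)
2. C is the midpoint of MS ⇒ C = (0, 1/5)
3. Q is where the line through S parallel to DC meets line MD ⇒ Q = (2, 0)
4. W lies on line CQ with CW:WQ = 3:1 ⇒ W = (3/2, 1/20)
through W parallel to RS: direction (0, -3/5); meets QS at T = (3/2, 1/10)
T = Q + t·(S−Q) with t = 1/4

t = 1/4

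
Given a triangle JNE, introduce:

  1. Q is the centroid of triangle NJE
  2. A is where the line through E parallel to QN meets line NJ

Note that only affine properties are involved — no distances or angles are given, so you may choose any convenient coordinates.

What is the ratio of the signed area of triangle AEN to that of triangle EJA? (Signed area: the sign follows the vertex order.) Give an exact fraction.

[AEN]:[EJA] = 1/2

Choose coordinates J = (0, 0), N = (1, 0), E = (0, 1).
1. Q is the centroid of triangle NJE ⇒ Q = (1/3, 1/3)
2. A is where the line through E parallel to QN meets line NJ ⇒ A = (2, 0)
2·[AEN] = 1, 2·[EJA] = 2
[AEN]:[EJA] = 1:2 = 1/2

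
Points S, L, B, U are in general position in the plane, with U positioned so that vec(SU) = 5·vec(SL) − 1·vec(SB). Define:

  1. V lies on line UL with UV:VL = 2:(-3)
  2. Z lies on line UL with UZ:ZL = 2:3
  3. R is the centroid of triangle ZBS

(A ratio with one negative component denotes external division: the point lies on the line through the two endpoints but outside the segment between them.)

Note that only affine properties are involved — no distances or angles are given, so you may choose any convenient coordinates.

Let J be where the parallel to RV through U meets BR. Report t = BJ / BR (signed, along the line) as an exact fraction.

t = 121/101

Assign S = (0, 0), L = (1, 0), B = (0, 1), U = (5, -1) — the answer is frame-independent, so this choice is without loss of generality.
1. V lies on line UL with UV:VL = 2:(-3) ⇒ V = (13, -3)
2. Z lies on line UL with UZ:ZL = 2:3 ⇒ Z = (17/5, -3/5)
3. R is the centroid of triangle ZBS ⇒ R = (17/15, 2/15)
through U parallel to RV: direction (178/15, -47/15); meets BR at J = (2057/1515, -58/1515)
J = B + t·(R−B) with t = 121/101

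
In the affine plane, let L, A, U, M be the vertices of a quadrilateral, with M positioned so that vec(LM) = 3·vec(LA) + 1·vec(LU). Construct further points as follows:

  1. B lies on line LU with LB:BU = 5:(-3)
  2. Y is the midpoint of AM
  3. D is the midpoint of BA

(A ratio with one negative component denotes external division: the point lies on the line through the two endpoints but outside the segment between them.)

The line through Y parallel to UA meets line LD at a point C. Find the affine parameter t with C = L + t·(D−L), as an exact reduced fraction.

t = 10/7

Work in coordinates with L = (0, 0), A = (1, 0), U = (0, 1), M = (3, 1).
1. B lies on line LU with LB:BU = 5:(-3) ⇒ B = (0, 5/2)
2. Y is the midpoint of AM ⇒ Y = (2, 1/2)
3. D is the midpoint of BA ⇒ D = (1/2, 5/4)
through Y parallel to UA: direction (1, -1); meets LD at C = (5/7, 25/14)
C = L + t·(D−L) with t = 10/7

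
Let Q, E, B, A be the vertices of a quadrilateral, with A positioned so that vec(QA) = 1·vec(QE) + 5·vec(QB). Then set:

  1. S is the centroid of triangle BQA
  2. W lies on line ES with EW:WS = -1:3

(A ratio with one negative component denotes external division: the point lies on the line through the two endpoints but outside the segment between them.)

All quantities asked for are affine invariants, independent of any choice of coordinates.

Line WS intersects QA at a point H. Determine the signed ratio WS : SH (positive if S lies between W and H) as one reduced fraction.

Work in coordinates with Q = (0, 0), E = (1, 0), B = (0, 1), A = (1, 5).
1. S is the centroid of triangle BQA ⇒ S = (1/3, 2)
2. W lies on line ES with EW:WS = -1:3 ⇒ W = (4/3, -1)
line WS meets QA at H = (3/8, 15/8)
S = W + t·(H−W) with t = 24/23, so WS:SH = 24/23:-1/23

WS:SH = -24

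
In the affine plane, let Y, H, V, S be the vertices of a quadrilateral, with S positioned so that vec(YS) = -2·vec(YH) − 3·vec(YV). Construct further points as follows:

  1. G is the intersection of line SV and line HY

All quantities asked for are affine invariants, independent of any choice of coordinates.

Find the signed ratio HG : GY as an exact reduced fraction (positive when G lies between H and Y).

Assign Y = (0, 0), H = (1, 0), V = (0, 1), S = (-2, -3) — the answer is frame-independent, so this choice is without loss of generality.
1. G is the intersection of line SV and line HY ⇒ G = (-1/2, 0)
G = H + t·(Y−H) with t = 3/2, so HG:GY = t:(1−t) = 3/2:-1/2

HG:GY = -3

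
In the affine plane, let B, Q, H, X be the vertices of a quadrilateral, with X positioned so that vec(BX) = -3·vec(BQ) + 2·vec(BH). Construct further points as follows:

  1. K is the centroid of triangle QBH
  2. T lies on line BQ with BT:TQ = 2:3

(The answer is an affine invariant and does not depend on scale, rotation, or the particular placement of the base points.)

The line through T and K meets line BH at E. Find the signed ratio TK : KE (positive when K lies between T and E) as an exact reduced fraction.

Set B = (0, 0), Q = (1, 0), H = (0, 1), X = (-3, 2); any affine frame gives the same invariant.
1. K is the centroid of triangle QBH ⇒ K = (1/3, 1/3)
2. T lies on line BQ with BT:TQ = 2:3 ⇒ T = (2/5, 0)
line TK meets BH at E = (0, 2)
K = T + t·(E−T) with t = 1/6, so TK:KE = 1/6:5/6

TK:KE = 1/5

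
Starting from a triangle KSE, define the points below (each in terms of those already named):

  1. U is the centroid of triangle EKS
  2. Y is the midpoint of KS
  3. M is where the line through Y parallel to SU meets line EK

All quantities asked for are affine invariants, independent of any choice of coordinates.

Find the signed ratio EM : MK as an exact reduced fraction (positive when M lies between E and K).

EM:MK = 3

Assign K = (0, 0), S = (1, 0), E = (0, 1) — the answer is frame-independent, so this choice is without loss of generality.
1. U is the centroid of triangle EKS ⇒ U = (1/3, 1/3)
2. Y is the midpoint of KS ⇒ Y = (1/2, 0)
3. M is where the line through Y parallel to SU meets line EK ⇒ M = (0, 1/4)
M = E + t·(K−E) with t = 3/4, so EM:MK = t:(1−t) = 3/4:1/4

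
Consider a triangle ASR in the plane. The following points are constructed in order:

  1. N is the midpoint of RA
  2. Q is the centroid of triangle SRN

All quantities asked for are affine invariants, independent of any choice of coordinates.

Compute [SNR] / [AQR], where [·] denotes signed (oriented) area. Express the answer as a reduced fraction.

Work in coordinates with A = (0, 0), S = (1, 0), R = (0, 1).
1. N is the midpoint of RA ⇒ N = (0, 1/2)
2. Q is the centroid of triangle SRN ⇒ Q = (1/3, 1/2)
2·[SNR] = -1/2, 2·[AQR] = 1/3
[SNR]:[AQR] = -1/2:1/3 = -3/2

[SNR]:[AQR] = -3/2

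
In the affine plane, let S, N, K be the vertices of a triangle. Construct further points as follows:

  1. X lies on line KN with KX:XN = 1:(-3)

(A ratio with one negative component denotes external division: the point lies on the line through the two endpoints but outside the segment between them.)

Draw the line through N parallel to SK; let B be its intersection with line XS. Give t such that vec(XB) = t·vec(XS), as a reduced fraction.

Assign S = (0, 0), N = (1, 0), K = (0, 1) — the answer is frame-independent, so this choice is without loss of generality.
1. X lies on line KN with KX:XN = 1:(-3) ⇒ X = (-1/2, 3/2)
through N parallel to SK: direction (0, 1); meets XS at B = (1, -3)
B = X + t·(S−X) with t = 3

t = 3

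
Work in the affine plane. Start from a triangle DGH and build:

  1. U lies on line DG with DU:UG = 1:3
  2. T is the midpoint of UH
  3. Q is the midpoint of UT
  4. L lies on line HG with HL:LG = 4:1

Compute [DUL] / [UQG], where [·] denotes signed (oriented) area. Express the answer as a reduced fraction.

Assign D = (0, 0), G = (1, 0), H = (0, 1) — the answer is frame-independent, so this choice is without loss of generality.
1. U lies on line DG with DU:UG = 1:3 ⇒ U = (1/4, 0)
2. T is the midpoint of UH ⇒ T = (1/8, 1/2)
3. Q is the midpoint of UT ⇒ Q = (3/16, 1/4)
4. L lies on line HG with HL:LG = 4:1 ⇒ L = (4/5, 1/5)
2·[DUL] = 1/20, 2·[UQG] = -3/16
[DUL]:[UQG] = 1/20:-3/16 = -4/15

[DUL]:[UQG] = -4/15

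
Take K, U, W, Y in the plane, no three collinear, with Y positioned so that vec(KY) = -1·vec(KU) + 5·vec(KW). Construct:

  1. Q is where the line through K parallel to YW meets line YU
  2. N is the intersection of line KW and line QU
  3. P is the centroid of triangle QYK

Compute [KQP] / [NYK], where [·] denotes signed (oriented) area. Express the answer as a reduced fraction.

Work in coordinates with K = (0, 0), U = (1, 0), W = (0, 1), Y = (-1, 5).
1. Q is where the line through K parallel to YW meets line YU ⇒ Q = (-5/3, 20/3)
2. N is the intersection of line KW and line QU ⇒ N = (0, 5/2)
3. P is the centroid of triangle QYK ⇒ P = (-8/9, 35/9)
2·[KQP] = -5/9, 2·[NYK] = 5/2
[KQP]:[NYK] = -5/9:5/2 = -2/9

[KQP]:[NYK] = -2/9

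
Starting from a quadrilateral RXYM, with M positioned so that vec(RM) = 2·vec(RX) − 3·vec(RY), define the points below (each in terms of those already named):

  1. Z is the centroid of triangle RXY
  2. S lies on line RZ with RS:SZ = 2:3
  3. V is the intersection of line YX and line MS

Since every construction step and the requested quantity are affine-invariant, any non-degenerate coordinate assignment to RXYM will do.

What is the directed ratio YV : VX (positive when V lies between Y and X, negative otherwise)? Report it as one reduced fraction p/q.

Set R = (0, 0), X = (1, 0), Y = (0, 1), M = (2, -3); any affine frame gives the same invariant.
1. Z is the centroid of triangle RXY ⇒ Z = (1/3, 1/3)
2. S lies on line RZ with RS:SZ = 2:3 ⇒ S = (2/15, 2/15)
3. V is the intersection of line YX and line MS ⇒ V = (-18/19, 37/19)
V = Y + t·(X−Y) with t = -18/19, so YV:VX = t:(1−t) = -18/19:37/19

YV:VX = -18/37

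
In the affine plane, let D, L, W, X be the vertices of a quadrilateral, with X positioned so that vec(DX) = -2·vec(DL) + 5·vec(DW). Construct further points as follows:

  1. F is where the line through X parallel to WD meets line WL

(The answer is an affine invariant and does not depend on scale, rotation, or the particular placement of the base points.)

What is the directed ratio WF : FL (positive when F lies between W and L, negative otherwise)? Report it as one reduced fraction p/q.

Choose coordinates D = (0, 0), L = (1, 0), W = (0, 1), X = (-2, 5).
1. F is where the line through X parallel to WD meets line WL ⇒ F = (-2, 3)
F = W + t·(L−W) with t = -2, so WF:FL = t:(1−t) = -2:3

WF:FL = -2/3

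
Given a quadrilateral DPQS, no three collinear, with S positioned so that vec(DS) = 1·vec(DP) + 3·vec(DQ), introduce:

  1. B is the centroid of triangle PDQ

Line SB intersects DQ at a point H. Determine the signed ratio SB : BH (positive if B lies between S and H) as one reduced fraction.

Work in coordinates with D = (0, 0), P = (1, 0), Q = (0, 1), S = (1, 3).
1. B is the centroid of triangle PDQ ⇒ B = (1/3, 1/3)
line SB meets DQ at H = (0, -1)
B = S + t·(H−S) with t = 2/3, so SB:BH = 2/3:1/3

SB:BH = 2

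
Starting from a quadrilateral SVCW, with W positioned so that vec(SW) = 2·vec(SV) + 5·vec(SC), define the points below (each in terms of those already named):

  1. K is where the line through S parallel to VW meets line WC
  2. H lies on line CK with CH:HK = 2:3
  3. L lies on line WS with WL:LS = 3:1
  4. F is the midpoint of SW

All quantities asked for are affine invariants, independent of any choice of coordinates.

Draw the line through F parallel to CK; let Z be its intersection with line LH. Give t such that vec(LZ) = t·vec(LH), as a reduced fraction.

t = 1/3

Assign S = (0, 0), V = (1, 0), C = (0, 1), W = (2, 5) — the answer is frame-independent, so this choice is without loss of generality.
1. K is where the line through S parallel to VW meets line WC ⇒ K = (1/3, 5/3)
2. H lies on line CK with CH:HK = 2:3 ⇒ H = (2/15, 19/15)
3. L lies on line WS with WL:LS = 3:1 ⇒ L = (1/2, 5/4)
4. F is the midpoint of SW ⇒ F = (1, 5/2)
through F parallel to CK: direction (1/3, 2/3); meets LH at Z = (17/45, 113/90)
Z = L + t·(H−L) with t = 1/3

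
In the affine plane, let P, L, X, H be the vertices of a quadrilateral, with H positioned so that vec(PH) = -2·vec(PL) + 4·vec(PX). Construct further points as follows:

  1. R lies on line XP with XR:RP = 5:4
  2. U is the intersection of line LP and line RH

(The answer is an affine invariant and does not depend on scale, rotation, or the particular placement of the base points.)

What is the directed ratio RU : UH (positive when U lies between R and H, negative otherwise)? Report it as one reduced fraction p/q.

RU:UH = -1/9

Choose coordinates P = (0, 0), L = (1, 0), X = (0, 1), H = (-2, 4).
1. R lies on line XP with XR:RP = 5:4 ⇒ R = (0, 4/9)
2. U is the intersection of line LP and line RH ⇒ U = (1/4, 0)
U = R + t·(H−R) with t = -1/8, so RU:UH = t:(1−t) = -1/8:9/8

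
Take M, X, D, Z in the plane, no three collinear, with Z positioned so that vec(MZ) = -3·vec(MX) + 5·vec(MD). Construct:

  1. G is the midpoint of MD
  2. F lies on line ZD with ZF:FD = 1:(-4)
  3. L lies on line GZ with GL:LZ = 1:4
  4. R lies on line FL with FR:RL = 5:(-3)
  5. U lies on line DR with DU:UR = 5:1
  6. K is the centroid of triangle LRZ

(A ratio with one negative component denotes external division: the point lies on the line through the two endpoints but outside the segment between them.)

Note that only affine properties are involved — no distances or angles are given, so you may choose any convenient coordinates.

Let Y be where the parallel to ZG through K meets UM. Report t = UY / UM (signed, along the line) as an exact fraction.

Work in coordinates with M = (0, 0), X = (1, 0), D = (0, 1), Z = (-3, 5).
1. G is the midpoint of MD ⇒ G = (0, 1/2)
2. F lies on line ZD with ZF:FD = 1:(-4) ⇒ F = (-4, 19/3)
3. L lies on line GZ with GL:LZ = 1:4 ⇒ L = (-3/5, 7/5)
4. R lies on line FL with FR:RL = 5:(-3) ⇒ R = (9/2, -6)
5. U lies on line DR with DU:UR = 5:1 ⇒ U = (15/4, -29/6)
6. K is the centroid of triangle LRZ ⇒ K = (3/10, 2/15)
through K parallel to ZG: direction (3, -9/2); meets UM at Y = (105/38, -203/57)
Y = U + t·(M−U) with t = 5/19

t = 5/19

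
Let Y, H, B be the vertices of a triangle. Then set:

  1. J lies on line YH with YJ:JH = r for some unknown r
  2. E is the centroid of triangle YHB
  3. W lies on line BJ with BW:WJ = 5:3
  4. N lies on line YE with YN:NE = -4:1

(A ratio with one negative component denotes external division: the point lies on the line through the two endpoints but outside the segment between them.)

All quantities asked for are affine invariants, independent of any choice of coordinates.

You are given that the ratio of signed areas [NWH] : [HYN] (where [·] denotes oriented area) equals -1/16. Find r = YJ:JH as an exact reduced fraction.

Assign Y = (0, 0), H = (1, 0), B = (0, 1) — the answer is frame-independent, so this choice is without loss of generality.
1. With YJ:JH = r, write λ = r/(r+1) so J = Y + λ·(H−Y); J is affine-linear in λ
2. E is the centroid of triangle YHB ⇒ E = (1/3, 1/3)
3. W lies on line BJ with BW:WJ = 5:3 ⇒ W is an affine combination of earlier points and hence also affine-linear in λ
4. N lies on line YE with YN:NE = -4:1 ⇒ N = (4/9, 4/9)
Every point depending on J is an affine combination of J and λ-independent points, so each such coordinate is linear in λ; the λ² term in each signed area is a multiple of (H−Y)×(H−Y) = 0, so 2·[NWH] and 2·[HYN] are each linear in λ. Evaluating at λ=0 and λ=1:
  2·[NWH] = -5/18·λ + 17/72,   2·[HYN] = -4/9
So [NWH]:[HYN] = (-5/18·λ + 17/72) / (-4/9). Setting this equal to -1/16:
  -5/18·λ + 17/72 = -1/16·(-4/9)  ⇒  λ = 3/4
Then r = λ/(1−λ) = (3/4)/(1/4) = 3. Check: with r = 3, J = (3/4, 0) and [NWH]:[HYN] = -1/16 as required.

r = 3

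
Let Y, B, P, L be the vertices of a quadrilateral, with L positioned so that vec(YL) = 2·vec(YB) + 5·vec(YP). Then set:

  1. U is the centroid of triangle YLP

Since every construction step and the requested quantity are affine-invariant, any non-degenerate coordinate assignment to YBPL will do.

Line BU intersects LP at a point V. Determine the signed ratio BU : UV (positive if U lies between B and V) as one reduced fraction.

BU:UV = 8

Work in coordinates with Y = (0, 0), B = (1, 0), P = (0, 1), L = (2, 5).
1. U is the centroid of triangle YLP ⇒ U = (2/3, 2)
line BU meets LP at V = (5/8, 9/4)
U = B + t·(V−B) with t = 8/9, so BU:UV = 8/9:1/9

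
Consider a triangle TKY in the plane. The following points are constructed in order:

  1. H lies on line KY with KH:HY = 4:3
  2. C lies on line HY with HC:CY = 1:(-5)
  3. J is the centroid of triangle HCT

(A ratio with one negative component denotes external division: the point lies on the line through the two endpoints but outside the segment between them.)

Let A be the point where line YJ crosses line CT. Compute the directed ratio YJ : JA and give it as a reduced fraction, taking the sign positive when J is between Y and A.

Assign T = (0, 0), K = (1, 0), Y = (0, 1) — the answer is frame-independent, so this choice is without loss of generality.
1. H lies on line KY with KH:HY = 4:3 ⇒ H = (3/7, 4/7)
2. C lies on line HY with HC:CY = 1:(-5) ⇒ C = (15/28, 13/28)
3. J is the centroid of triangle HCT ⇒ J = (9/28, 29/84)
line YJ meets CT at A = (135/392, 117/392)
J = Y + t·(A−Y) with t = 14/15, so YJ:JA = 14/15:1/15

YJ:JA = 14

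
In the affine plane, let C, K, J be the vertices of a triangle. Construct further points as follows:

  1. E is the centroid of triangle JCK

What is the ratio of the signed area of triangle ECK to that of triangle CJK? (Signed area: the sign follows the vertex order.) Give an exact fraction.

[ECK]:[CJK] = -1/3

Assign C = (0, 0), K = (1, 0), J = (0, 1) — the answer is frame-independent, so this choice is without loss of generality.
1. E is the centroid of triangle JCK ⇒ E = (1/3, 1/3)
2·[ECK] = 1/3, 2·[CJK] = -1
[ECK]:[CJK] = 1/3:-1 = -1/3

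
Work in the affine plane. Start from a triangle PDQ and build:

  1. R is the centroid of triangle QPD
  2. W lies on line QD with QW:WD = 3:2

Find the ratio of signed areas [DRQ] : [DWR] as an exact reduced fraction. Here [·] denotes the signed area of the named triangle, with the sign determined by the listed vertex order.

Work in coordinates with P = (0, 0), D = (1, 0), Q = (0, 1).
1. R is the centroid of triangle QPD ⇒ R = (1/3, 1/3)
2. W lies on line QD with QW:WD = 3:2 ⇒ W = (3/5, 2/5)
2·[DRQ] = -1/3, 2·[DWR] = 2/15
[DRQ]:[DWR] = -1/3:2/15 = -5/2

[DRQ]:[DWR] = -5/2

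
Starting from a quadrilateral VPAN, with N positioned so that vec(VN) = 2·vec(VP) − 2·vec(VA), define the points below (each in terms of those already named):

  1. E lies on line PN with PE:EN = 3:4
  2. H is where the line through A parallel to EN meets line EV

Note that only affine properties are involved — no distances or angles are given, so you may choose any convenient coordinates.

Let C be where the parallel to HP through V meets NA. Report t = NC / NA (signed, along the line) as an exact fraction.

Choose coordinates V = (0, 0), P = (1, 0), A = (0, 1), N = (2, -2).
1. E lies on line PN with PE:EN = 3:4 ⇒ E = (10/7, -6/7)
2. H is where the line through A parallel to EN meets line EV ⇒ H = (5/7, -3/7)
through V parallel to HP: direction (2/7, 3/7); meets NA at C = (1/3, 1/2)
C = N + t·(A−N) with t = 5/6

t = 5/6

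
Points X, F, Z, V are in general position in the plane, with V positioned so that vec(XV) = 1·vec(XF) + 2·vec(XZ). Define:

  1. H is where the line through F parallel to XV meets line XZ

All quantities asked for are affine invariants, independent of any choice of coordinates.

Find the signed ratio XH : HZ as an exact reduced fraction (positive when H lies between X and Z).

Choose coordinates X = (0, 0), F = (1, 0), Z = (0, 1), V = (1, 2).
1. H is where the line through F parallel to XV meets line XZ ⇒ H = (0, -2)
H = X + t·(Z−X) with t = -2, so XH:HZ = t:(1−t) = -2:3

XH:HZ = -2/3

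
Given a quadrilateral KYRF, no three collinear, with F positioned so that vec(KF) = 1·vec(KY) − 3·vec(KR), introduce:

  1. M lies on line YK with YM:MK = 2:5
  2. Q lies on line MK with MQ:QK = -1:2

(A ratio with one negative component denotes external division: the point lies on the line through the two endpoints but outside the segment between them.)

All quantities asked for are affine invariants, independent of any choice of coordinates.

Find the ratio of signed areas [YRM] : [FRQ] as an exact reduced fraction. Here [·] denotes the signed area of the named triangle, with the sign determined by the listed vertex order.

Set K = (0, 0), Y = (1, 0), R = (0, 1), F = (1, -3); any affine frame gives the same invariant.
1. M lies on line YK with YM:MK = 2:5 ⇒ M = (5/7, 0)
2. Q lies on line MK with MQ:QK = -1:2 ⇒ Q = (10/7, 0)
2·[YRM] = 2/7, 2·[FRQ] = -33/7
[YRM]:[FRQ] = 2/7:-33/7 = -2/33

[YRM]:[FRQ] = -2/33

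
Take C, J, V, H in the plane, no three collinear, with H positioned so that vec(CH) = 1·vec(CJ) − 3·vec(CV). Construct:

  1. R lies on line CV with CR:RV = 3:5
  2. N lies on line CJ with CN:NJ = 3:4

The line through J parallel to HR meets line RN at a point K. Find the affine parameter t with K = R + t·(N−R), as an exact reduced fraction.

t = 14/5

Choose coordinates C = (0, 0), J = (1, 0), V = (0, 1), H = (1, -3).
1. R lies on line CV with CR:RV = 3:5 ⇒ R = (0, 3/8)
2. N lies on line CJ with CN:NJ = 3:4 ⇒ N = (3/7, 0)
through J parallel to HR: direction (-1, 27/8); meets RN at K = (6/5, -27/40)
K = R + t·(N−R) with t = 14/5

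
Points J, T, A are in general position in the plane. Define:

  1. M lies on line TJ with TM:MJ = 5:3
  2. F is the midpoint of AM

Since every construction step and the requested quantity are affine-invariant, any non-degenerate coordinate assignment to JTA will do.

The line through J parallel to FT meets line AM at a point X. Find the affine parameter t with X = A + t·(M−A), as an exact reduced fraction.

Set J = (0, 0), T = (1, 0), A = (0, 1); any affine frame gives the same invariant.
1. M lies on line TJ with TM:MJ = 5:3 ⇒ M = (3/8, 0)
2. F is the midpoint of AM ⇒ F = (3/16, 1/2)
through J parallel to FT: direction (13/16, -1/2); meets AM at X = (39/80, -3/10)
X = A + t·(M−A) with t = 13/10

t = 13/10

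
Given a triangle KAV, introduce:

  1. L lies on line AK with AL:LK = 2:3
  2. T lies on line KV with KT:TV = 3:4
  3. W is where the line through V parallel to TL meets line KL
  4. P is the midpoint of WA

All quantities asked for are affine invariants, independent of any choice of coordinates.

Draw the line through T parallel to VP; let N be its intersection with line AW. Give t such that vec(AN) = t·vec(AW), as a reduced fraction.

Choose coordinates K = (0, 0), A = (1, 0), V = (0, 1).
1. L lies on line AK with AL:LK = 2:3 ⇒ L = (3/5, 0)
2. T lies on line KV with KT:TV = 3:4 ⇒ T = (0, 3/7)
3. W is where the line through V parallel to TL meets line KL ⇒ W = (7/5, 0)
4. P is the midpoint of WA ⇒ P = (6/5, 0)
through T parallel to VP: direction (6/5, -1); meets AW at N = (18/35, 0)
N = A + t·(W−A) with t = -17/14

t = -17/14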